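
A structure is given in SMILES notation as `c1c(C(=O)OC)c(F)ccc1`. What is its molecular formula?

C8H7FO2

Atom tally by fragment:
  benzene ring core → C:6 H:6
  (− 2 ring H displaced by substituents)
  + COOCH3 → C:2 H:3 O:2
  + F → F:1
Element totals:
  C: 8
  H: 7
  F: 1
  O: 2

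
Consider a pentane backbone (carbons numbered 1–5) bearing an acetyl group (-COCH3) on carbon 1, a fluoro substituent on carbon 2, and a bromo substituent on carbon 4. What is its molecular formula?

C7H12BrFO

Atom tally by fragment:
  CH3COCH2 → C:3 H:5 O:1
  CH(F) → C:1 H:1 F:1
  CH2 → C:1 H:2
  CH(Br) → C:1 H:1 Br:1
  CH3 → C:1 H:3
Element totals:
  C: 7
  H: 12
  Br: 1
  F: 1
  O: 1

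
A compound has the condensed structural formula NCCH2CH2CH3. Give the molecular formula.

C4H7N

Atom tally by fragment:
  NCCH2 → C:2 H:2 N:1
  CH2 → C:1 H:2
  CH3 → C:1 H:3
Element totals:
  C: 4
  H: 7
  N: 1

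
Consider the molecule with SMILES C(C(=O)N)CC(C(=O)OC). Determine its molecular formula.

C6H11NO3

Atom tally by fragment:
  H2NOCCH2 → C:2 H:4 O:1 N:1
  CH2 → C:1 H:2
  CH2COOCH3 → C:3 H:5 O:2
Element totals:
  C: 6
  H: 11
  N: 1
  O: 3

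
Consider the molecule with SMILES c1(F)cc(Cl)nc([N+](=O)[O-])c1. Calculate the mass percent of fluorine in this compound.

10.76%

Atom tally by fragment:
  pyridine ring core → C:5 H:5 N:1
  (− 3 ring H displaced by substituents)
  + F → F:1
  + Cl → Cl:1
  + NO2 → N:1 O:2
Element totals:
  C: 5
  H: 2
  Cl: 1
  F: 1
  N: 2
  O: 2
Molecular formula: C5H2ClFN2O2.
Molar mass = 176.531 g/mol.
Mass from F: 1 × 18.998 = 18.998 g/mol.
%F = 18.998 / 176.531 × 100 = 10.76%.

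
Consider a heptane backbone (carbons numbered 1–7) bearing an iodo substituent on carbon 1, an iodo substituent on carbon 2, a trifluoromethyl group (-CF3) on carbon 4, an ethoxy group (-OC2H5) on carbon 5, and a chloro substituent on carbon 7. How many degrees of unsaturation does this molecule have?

0

Atom tally by fragment:
  ICH2 → C:1 H:2 I:1
  CH(I) → C:1 H:1 I:1
  CH2 → C:1 H:2
  CH(CF3) → C:2 H:1 F:3
  CH(OC2H5) → C:3 H:6 O:1
  CH2 → C:1 H:2
  CH2Cl → C:1 H:2 Cl:1
Element totals:
  C: 10
  H: 16
  Cl: 1
  F: 3
  I: 2
  O: 1
Molecular formula: C10H16ClF3I2O.
DoU = (2C + 2 + N − H − X) / 2 = (2·10 + 2 + 0 − 16 − 6) / 2 = 0.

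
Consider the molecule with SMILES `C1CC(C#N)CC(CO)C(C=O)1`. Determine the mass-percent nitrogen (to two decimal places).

8.38%

Atom tally by fragment:
  cyclohexane ring core → C:6 H:12
  (− 3 ring H displaced by substituents)
  + CN → C:1 N:1
  + CH2OH → C:1 H:3 O:1
  + CHO → C:1 H:1 O:1
Element totals:
  C: 9
  H: 13
  N: 1
  O: 2
Molecular formula: C9H13NO2.
Molar mass = 167.208 g/mol.
Mass from N: 1 × 14.007 = 14.007 g/mol.
%N = 14.007 / 167.208 × 100 = 8.38%.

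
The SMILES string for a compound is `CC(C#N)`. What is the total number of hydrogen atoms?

5

Atom tally by fragment:
  CH3 → C:1 H:3
  CH2CN → C:2 H:2 N:1
Element totals:
  C: 3
  H: 5
  N: 1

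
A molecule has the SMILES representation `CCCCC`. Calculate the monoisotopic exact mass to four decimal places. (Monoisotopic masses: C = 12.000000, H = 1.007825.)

Atom tally by fragment:
  CH3 → C:1 H:3
  CH2 → C:1 H:2
  CH2 → C:1 H:2
  CH2 → C:1 H:2
  CH3 → C:1 H:3
Element totals:
  C: 5
  H: 12
Molecular formula: C5H12.
  M = 5(12.0) + 12(1.007825)
    = 60.000000 + 12.093900 = 72.093900

72.0939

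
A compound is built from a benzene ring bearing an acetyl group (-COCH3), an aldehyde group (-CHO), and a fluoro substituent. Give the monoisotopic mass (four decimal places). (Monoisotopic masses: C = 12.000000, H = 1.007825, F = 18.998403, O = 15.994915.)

166.0430

Atom tally by fragment:
  benzene ring core → C:6 H:6
  (− 3 ring H displaced by substituents)
  + COCH3 → C:2 H:3 O:1
  + CHO → C:1 H:1 O:1
  + F → F:1
Element totals:
  C: 9
  H: 7
  F: 1
  O: 2
Molecular formula: C9H7FO2.
  M = 9(12.0) + 7(1.007825) + 18.998403 + 2(15.994915)
    = 108.000000 + 7.054775 + 18.998403 + 31.989830 = 166.043008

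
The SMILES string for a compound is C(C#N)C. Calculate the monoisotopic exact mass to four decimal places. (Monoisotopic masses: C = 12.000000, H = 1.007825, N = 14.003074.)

55.0422

Atom tally by fragment:
  NCCH2 → C:2 H:2 N:1
  CH3 → C:1 H:3
Element totals:
  C: 3
  H: 5
  N: 1
Molecular formula: C3H5N.
  M = 3(12.0) + 5(1.007825) + 14.003074
    = 36.000000 + 5.039125 + 14.003074 = 55.042199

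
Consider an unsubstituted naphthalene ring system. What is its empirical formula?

C5H4

Atom tally by fragment:
  naphthalene ring system core → C:10 H:8
Element totals:
  C: 10
  H: 8
Molecular formula: C10H8.
gcd of subscripts = 2; dividing each by 2:
  C: 10/2 = 5
  H: 8/2 = 4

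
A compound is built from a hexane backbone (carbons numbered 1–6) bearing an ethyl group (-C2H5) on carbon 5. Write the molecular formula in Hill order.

C8H18

Atom tally by fragment:
  CH3 → C:1 H:3
  CH2 → C:1 H:2
  CH2 → C:1 H:2
  CH2 → C:1 H:2
  CH(C2H5) → C:3 H:6
  CH3 → C:1 H:3
Element totals:
  C: 8
  H: 18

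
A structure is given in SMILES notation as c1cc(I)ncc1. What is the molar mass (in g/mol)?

Atom tally by fragment:
  pyridine ring core → C:5 H:5 N:1
  (− 1 ring H displaced by substituents)
  + I → I:1
Element totals:
  C: 5
  H: 4
  I: 1
  N: 1
Molecular formula: C5H4IN.
  M = 5(12.011) + 4(1.008) + 126.904 + 14.007
    = 60.055 + 4.032 + 126.904 + 14.007 = 204.998

205.00 g/mol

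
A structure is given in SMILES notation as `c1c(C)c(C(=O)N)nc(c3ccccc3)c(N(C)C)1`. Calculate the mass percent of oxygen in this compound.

6.27%

Atom tally by fragment:
  pyridine ring core → C:5 H:5 N:1
  (− 4 ring H displaced by substituents)
  + CH3 → C:1 H:3
  + CONH2 → C:1 H:2 O:1 N:1
  + C6H5 → C:6 H:5
  + N(CH3)2 → N:1 C:2 H:6
Element totals:
  C: 15
  H: 17
  N: 3
  O: 1
Molecular formula: C15H17N3O.
Molar mass = 255.321 g/mol.
Mass from O: 1 × 15.999 = 15.999 g/mol.
%O = 15.999 / 255.321 × 100 = 6.27%.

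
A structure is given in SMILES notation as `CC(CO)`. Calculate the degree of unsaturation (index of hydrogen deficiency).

Atom tally by fragment:
  CH3 → C:1 H:3
  CH2CH2OH → C:2 H:5 O:1
Element totals:
  C: 3
  H: 8
  O: 1
Molecular formula: C3H8O.
DoU = (2C + 2 + N − H − X) / 2 = (2·3 + 2 + 0 − 8 − 0) / 2 = 0.

0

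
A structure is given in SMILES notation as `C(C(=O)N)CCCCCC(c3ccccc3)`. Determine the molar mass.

Atom tally by fragment:
  H2NOCCH2 → C:2 H:4 O:1 N:1
  CH2 → C:1 H:2
  CH2 → C:1 H:2
  CH2 → C:1 H:2
  CH2 → C:1 H:2
  CH2 → C:1 H:2
  CH2C6H5 → C:7 H:7
Element totals:
  C: 14
  H: 21
  N: 1
  O: 1
Molecular formula: C14H21NO.
  M = 14(12.011) + 21(1.008) + 14.007 + 15.999
    = 168.154 + 21.168 + 14.007 + 15.999 = 219.328

219.33 g/mol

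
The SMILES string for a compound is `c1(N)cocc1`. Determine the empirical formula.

C4H5NO

Atom tally by fragment:
  furan ring core → C:4 H:4 O:1
  (− 1 ring H displaced by substituents)
  + NH2 → N:1 H:2
Element totals:
  C: 4
  H: 5
  N: 1
  O: 1
Molecular formula: C4H5NO.
gcd of subscripts (4, 5, 1, 1) = 1, so the empirical formula equals the molecular formula.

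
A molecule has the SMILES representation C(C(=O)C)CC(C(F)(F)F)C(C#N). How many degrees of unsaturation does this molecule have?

3

Atom tally by fragment:
  CH3COCH2 → C:3 H:5 O:1
  CH2 → C:1 H:2
  CH(CF3) → C:2 H:1 F:3
  CH2CN → C:2 H:2 N:1
Element totals:
  C: 8
  H: 10
  F: 3
  N: 1
  O: 1
Molecular formula: C8H10F3NO.
DoU = (2C + 2 + N − H − X) / 2 = (2·8 + 2 + 1 − 10 − 3) / 2 = 3.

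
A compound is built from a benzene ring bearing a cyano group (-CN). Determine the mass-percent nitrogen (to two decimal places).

Atom tally by fragment:
  benzene ring core → C:6 H:6
  (− 1 ring H displaced by substituents)
  + CN → C:1 N:1
Element totals:
  C: 7
  H: 5
  N: 1
Molecular formula: C7H5N.
Molar mass = 103.124 g/mol.
Mass from N: 1 × 14.007 = 14.007 g/mol.
%N = 14.007 / 103.124 × 100 = 13.58%.

13.58%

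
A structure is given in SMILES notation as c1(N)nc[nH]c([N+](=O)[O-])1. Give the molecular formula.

C3H4N4O2

Atom tally by fragment:
  imidazole ring core → C:3 H:4 N:2
  (− 2 ring H displaced by substituents)
  + NH2 → N:1 H:2
  + NO2 → N:1 O:2
Element totals:
  C: 3
  H: 4
  N: 4
  O: 2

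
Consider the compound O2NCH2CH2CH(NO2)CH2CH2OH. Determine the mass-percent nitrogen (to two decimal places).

Atom tally by fragment:
  O2NCH2 → C:1 H:2 N:1 O:2
  CH2 → C:1 H:2
  CH(NO2) → C:1 H:1 N:1 O:2
  CH2 → C:1 H:2
  CH2OH → C:1 H:3 O:1
Element totals:
  C: 5
  H: 10
  N: 2
  O: 5
Molecular formula: C5H10N2O5.
Molar mass = 178.144 g/mol.
Mass from N: 2 × 14.007 = 28.014 g/mol.
%N = 28.014 / 178.144 × 100 = 15.73%.

15.73%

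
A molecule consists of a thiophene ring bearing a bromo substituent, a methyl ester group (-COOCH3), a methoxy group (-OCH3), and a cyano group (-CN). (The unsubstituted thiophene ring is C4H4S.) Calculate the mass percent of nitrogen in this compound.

Atom tally by fragment:
  thiophene ring core → C:4 H:4 S:1
  (− 4 ring H displaced by substituents)
  + Br → Br:1
  + COOCH3 → C:2 H:3 O:2
  + OCH3 → C:1 H:3 O:1
  + CN → C:1 N:1
Element totals:
  C: 8
  H: 6
  Br: 1
  N: 1
  O: 3
  S: 1
Molecular formula: C8H6BrNO3S.
Molar mass = 276.104 g/mol.
Mass from N: 1 × 14.007 = 14.007 g/mol.
%N = 14.007 / 276.104 × 100 = 5.07%.

5.07%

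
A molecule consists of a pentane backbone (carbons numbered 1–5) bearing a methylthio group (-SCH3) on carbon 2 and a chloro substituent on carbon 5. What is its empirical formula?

C6H13ClS

Atom tally by fragment:
  CH3 → C:1 H:3
  CH(SCH3) → C:2 H:4 S:1
  CH2 → C:1 H:2
  CH2 → C:1 H:2
  CH2Cl → C:1 H:2 Cl:1
Element totals:
  C: 6
  H: 13
  Cl: 1
  S: 1
Molecular formula: C6H13ClS.
gcd of subscripts (6, 1, 13, 1) = 1, so the empirical formula equals the molecular formula.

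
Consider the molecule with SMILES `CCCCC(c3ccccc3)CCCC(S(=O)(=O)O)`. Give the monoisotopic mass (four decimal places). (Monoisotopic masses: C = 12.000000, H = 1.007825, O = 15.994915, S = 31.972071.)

Atom tally by fragment:
  CH3 → C:1 H:3
  CH2 → C:1 H:2
  CH2 → C:1 H:2
  CH2 → C:1 H:2
  CH(C6H5) → C:7 H:6
  CH2 → C:1 H:2
  CH2 → C:1 H:2
  CH2 → C:1 H:2
  CH2SO3H → C:1 H:3 S:1 O:3
Element totals:
  C: 15
  H: 24
  O: 3
  S: 1
Molecular formula: C15H24O3S.
  M = 15(12.0) + 24(1.007825) + 3(15.994915) + 31.972071
    = 180.000000 + 24.187800 + 47.984745 + 31.972071 = 284.144616

284.1446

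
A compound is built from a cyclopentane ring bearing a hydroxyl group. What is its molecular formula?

C5H10O

Atom tally by fragment:
  cyclopentane ring core → C:5 H:10
  (− 1 ring H displaced by substituents)
  + OH → O:1 H:1
Element totals:
  C: 5
  H: 10
  O: 1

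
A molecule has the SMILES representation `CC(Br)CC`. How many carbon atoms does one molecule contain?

4

Atom tally by fragment:
  CH3 → C:1 H:3
  CH(Br) → C:1 H:1 Br:1
  CH2 → C:1 H:2
  CH3 → C:1 H:3
Element totals:
  C: 4
  H: 9
  Br: 1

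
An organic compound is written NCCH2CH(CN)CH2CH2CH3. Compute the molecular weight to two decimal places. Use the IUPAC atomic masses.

Element totals:
  C: 7
  H: 10
  N: 2
Molecular formula: C7H10N2.
  M = 7(12.011) + 10(1.008) + 2(14.007)
    = 84.077 + 10.080 + 28.014 = 122.171

122.17 g/mol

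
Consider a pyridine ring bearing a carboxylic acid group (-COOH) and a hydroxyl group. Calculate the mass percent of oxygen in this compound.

34.50%

Atom tally by fragment:
  pyridine ring core → C:5 H:5 N:1
  (− 2 ring H displaced by substituents)
  + COOH → C:1 H:1 O:2
  + OH → O:1 H:1
Element totals:
  C: 6
  H: 5
  N: 1
  O: 3
Molecular formula: C6H5NO3.
Molar mass = 139.110 g/mol.
Mass from O: 3 × 15.999 = 47.997 g/mol.
%O = 47.997 / 139.110 × 100 = 34.50%.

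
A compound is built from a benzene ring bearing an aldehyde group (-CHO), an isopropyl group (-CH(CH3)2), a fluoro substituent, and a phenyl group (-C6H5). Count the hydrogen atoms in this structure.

15

Atom tally by fragment:
  benzene ring core → C:6 H:6
  (− 4 ring H displaced by substituents)
  + CHO → C:1 H:1 O:1
  + CH(CH3)2 → C:3 H:7
  + F → F:1
  + C6H5 → C:6 H:5
Element totals:
  C: 16
  H: 15
  F: 1
  O: 1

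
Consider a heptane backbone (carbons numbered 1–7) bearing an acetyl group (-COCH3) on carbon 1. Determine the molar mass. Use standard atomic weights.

Atom tally by fragment:
  CH3COCH2 → C:3 H:5 O:1
  CH2 → C:1 H:2
  CH2 → C:1 H:2
  CH2 → C:1 H:2
  CH2 → C:1 H:2
  CH2 → C:1 H:2
  CH3 → C:1 H:3
Element totals:
  C: 9
  H: 18
  O: 1
Molecular formula: C9H18O.
  M = 9(12.011) + 18(1.008) + 15.999
    = 108.099 + 18.144 + 15.999 = 142.242

142.24 g/mol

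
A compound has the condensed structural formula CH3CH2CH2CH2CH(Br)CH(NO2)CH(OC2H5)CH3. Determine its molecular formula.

C10H20BrNO3

Atom tally by fragment:
  CH3 → C:1 H:3
  CH2 → C:1 H:2
  CH2 → C:1 H:2
  CH2 → C:1 H:2
  CH(Br) → C:1 H:1 Br:1
  CH(NO2) → C:1 H:1 N:1 O:2
  CH(OC2H5) → C:3 H:6 O:1
  CH3 → C:1 H:3
Element totals:
  C: 10
  H: 20
  Br: 1
  N: 1
  O: 3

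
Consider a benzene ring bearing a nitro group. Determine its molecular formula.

Atom tally by fragment:
  benzene ring core → C:6 H:6
  (− 1 ring H displaced by substituents)
  + NO2 → N:1 O:2
Element totals:
  C: 6
  H: 5
  N: 1
  O: 2

C6H5NO2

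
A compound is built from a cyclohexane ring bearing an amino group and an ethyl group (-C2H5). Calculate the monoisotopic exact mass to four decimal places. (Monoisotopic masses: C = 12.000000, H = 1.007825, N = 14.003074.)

Atom tally by fragment:
  cyclohexane ring core → C:6 H:12
  (− 2 ring H displaced by substituents)
  + NH2 → N:1 H:2
  + C2H5 → C:2 H:5
Element totals:
  C: 8
  H: 17
  N: 1
Molecular formula: C8H17N.
  M = 8(12.0) + 17(1.007825) + 14.003074
    = 96.000000 + 17.133025 + 14.003074 = 127.136099

127.1361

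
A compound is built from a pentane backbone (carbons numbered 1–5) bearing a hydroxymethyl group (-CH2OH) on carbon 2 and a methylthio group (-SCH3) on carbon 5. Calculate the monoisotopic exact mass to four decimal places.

Atom tally by fragment:
  CH3 → C:1 H:3
  CH(CH2OH) → C:2 H:4 O:1
  CH2 → C:1 H:2
  CH2 → C:1 H:2
  CH2SCH3 → C:2 H:5 S:1
Element totals:
  C: 7
  H: 16
  O: 1
  S: 1
Molecular formula: C7H16OS.
  M = 7(12.0) + 16(1.007825) + 15.994915 + 31.972071
    = 84.000000 + 16.125200 + 15.994915 + 31.972071 = 148.092186

148.0922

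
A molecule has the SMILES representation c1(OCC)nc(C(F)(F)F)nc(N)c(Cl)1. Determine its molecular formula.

C7H7ClF3N3O

Atom tally by fragment:
  pyrimidine ring core → C:4 H:4 N:2
  (− 4 ring H displaced by substituents)
  + OC2H5 → C:2 H:5 O:1
  + CF3 → C:1 F:3
  + NH2 → N:1 H:2
  + Cl → Cl:1
Element totals:
  C: 7
  H: 7
  Cl: 1
  F: 3
  N: 3
  O: 1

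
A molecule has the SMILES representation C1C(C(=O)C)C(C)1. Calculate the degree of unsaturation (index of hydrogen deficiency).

2

Atom tally by fragment:
  cyclopropane ring core → C:3 H:6
  (− 2 ring H displaced by substituents)
  + COCH3 → C:2 H:3 O:1
  + CH3 → C:1 H:3
Element totals:
  C: 6
  H: 10
  O: 1
Molecular formula: C6H10O.
DoU = (2C + 2 + N − H − X) / 2 = (2·6 + 2 + 0 − 10 − 0) / 2 = 2.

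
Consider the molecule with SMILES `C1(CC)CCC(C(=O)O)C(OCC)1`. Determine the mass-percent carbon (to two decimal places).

64.49%

Atom tally by fragment:
  cyclopentane ring core → C:5 H:10
  (− 3 ring H displaced by substituents)
  + C2H5 → C:2 H:5
  + COOH → C:1 H:1 O:2
  + OC2H5 → C:2 H:5 O:1
Element totals:
  C: 10
  H: 18
  O: 3
Molecular formula: C10H18O3.
Molar mass = 186.251 g/mol.
Mass from C: 10 × 12.011 = 120.110 g/mol.
%C = 120.110 / 186.251 × 100 = 64.49%.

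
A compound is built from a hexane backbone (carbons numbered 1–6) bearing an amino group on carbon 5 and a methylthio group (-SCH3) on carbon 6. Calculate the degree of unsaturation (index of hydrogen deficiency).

Atom tally by fragment:
  CH3 → C:1 H:3
  CH2 → C:1 H:2
  CH2 → C:1 H:2
  CH2 → C:1 H:2
  CH(NH2) → C:1 H:3 N:1
  CH2SCH3 → C:2 H:5 S:1
Element totals:
  C: 7
  H: 17
  N: 1
  S: 1
Molecular formula: C7H17NS.
DoU = (2C + 2 + N − H − X) / 2 = (2·7 + 2 + 1 − 17 − 0) / 2 = 0.

0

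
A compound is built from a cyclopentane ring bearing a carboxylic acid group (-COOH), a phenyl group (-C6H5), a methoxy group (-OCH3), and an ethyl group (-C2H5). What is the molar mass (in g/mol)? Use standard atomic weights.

Atom tally by fragment:
  cyclopentane ring core → C:5 H:10
  (− 4 ring H displaced by substituents)
  + COOH → C:1 H:1 O:2
  + C6H5 → C:6 H:5
  + OCH3 → C:1 H:3 O:1
  + C2H5 → C:2 H:5
Element totals:
  C: 15
  H: 20
  O: 3
Molecular formula: C15H20O3.
  M = 15(12.011) + 20(1.008) + 3(15.999)
    = 180.165 + 20.160 + 47.997 = 248.322

248.32 g/mol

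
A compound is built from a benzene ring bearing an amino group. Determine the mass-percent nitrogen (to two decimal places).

15.04%

Atom tally by fragment:
  benzene ring core → C:6 H:6
  (− 1 ring H displaced by substituents)
  + NH2 → N:1 H:2
Element totals:
  C: 6
  H: 7
  N: 1
Molecular formula: C6H7N.
Molar mass = 93.129 g/mol.
Mass from N: 1 × 14.007 = 14.007 g/mol.
%N = 14.007 / 93.129 × 100 = 15.04%.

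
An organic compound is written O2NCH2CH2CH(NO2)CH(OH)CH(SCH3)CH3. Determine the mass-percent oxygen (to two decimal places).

33.57%

Element totals:
  C: 7
  H: 14
  N: 2
  O: 5
  S: 1
Molecular formula: C7H14N2O5S.
Molar mass = 238.258 g/mol.
Mass from O: 5 × 15.999 = 79.995 g/mol.
%O = 79.995 / 238.258 × 100 = 33.57%.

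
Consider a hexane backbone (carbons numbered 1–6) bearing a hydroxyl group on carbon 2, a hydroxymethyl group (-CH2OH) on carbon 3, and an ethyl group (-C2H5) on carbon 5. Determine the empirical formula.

Atom tally by fragment:
  CH3 → C:1 H:3
  CH(OH) → C:1 H:2 O:1
  CH(CH2OH) → C:2 H:4 O:1
  CH2 → C:1 H:2
  CH(C2H5) → C:3 H:6
  CH3 → C:1 H:3
Element totals:
  C: 9
  H: 20
  O: 2
Molecular formula: C9H20O2.
gcd of subscripts (9, 20, 2) = 1, so the empirical formula equals the molecular formula.

C9H20O2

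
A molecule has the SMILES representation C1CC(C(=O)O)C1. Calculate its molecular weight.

Atom tally by fragment:
  cyclobutane ring core → C:4 H:8
  (− 1 ring H displaced by substituents)
  + COOH → C:1 H:1 O:2
Element totals:
  C: 5
  H: 8
  O: 2
Molecular formula: C5H8O2.
  M = 5(12.011) + 8(1.008) + 2(15.999)
    = 60.055 + 8.064 + 31.998 = 100.117

100.12 g/mol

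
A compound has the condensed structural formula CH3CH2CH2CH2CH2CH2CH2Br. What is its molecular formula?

Atom tally by fragment:
  CH3 → C:1 H:3
  CH2 → C:1 H:2
  CH2 → C:1 H:2
  CH2 → C:1 H:2
  CH2 → C:1 H:2
  CH2 → C:1 H:2
  CH2Br → C:1 H:2 Br:1
Element totals:
  C: 7
  H: 15
  Br: 1

C7H15Br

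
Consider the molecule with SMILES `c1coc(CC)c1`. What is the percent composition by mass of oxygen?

Atom tally by fragment:
  furan ring core → C:4 H:4 O:1
  (− 1 ring H displaced by substituents)
  + C2H5 → C:2 H:5
Element totals:
  C: 6
  H: 8
  O: 1
Molecular formula: C6H8O.
Molar mass = 96.129 g/mol.
Mass from O: 1 × 15.999 = 15.999 g/mol.
%O = 15.999 / 96.129 × 100 = 16.64%.

16.64%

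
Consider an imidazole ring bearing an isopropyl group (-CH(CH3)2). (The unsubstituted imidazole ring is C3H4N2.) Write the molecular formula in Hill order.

Atom tally by fragment:
  imidazole ring core → C:3 H:4 N:2
  (− 1 ring H displaced by substituents)
  + CH(CH3)2 → C:3 H:7
Element totals:
  C: 6
  H: 10
  N: 2

C6H10N2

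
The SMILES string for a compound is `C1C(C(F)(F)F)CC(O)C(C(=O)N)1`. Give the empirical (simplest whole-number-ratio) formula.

Atom tally by fragment:
  cyclopentane ring core → C:5 H:10
  (− 3 ring H displaced by substituents)
  + CF3 → C:1 F:3
  + OH → O:1 H:1
  + CONH2 → C:1 H:2 O:1 N:1
Element totals:
  C: 7
  H: 10
  F: 3
  N: 1
  O: 2
Molecular formula: C7H10F3NO2.
gcd of subscripts (7, 3, 10, 1, 2) = 1, so the empirical formula equals the molecular formula.

C7H10F3NO2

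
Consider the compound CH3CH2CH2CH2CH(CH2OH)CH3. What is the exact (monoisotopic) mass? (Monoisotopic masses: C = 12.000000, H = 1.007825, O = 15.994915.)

116.1201

Element totals:
  C: 7
  H: 16
  O: 1
Molecular formula: C7H16O.
  M = 7(12.0) + 16(1.007825) + 15.994915
    = 84.000000 + 16.125200 + 15.994915 = 116.120115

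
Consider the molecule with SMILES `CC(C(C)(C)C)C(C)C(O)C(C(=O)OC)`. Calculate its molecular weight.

216.32 g/mol

Atom tally by fragment:
  CH3 → C:1 H:3
  CH(C(CH3)3) → C:5 H:10
  CH(CH3) → C:2 H:4
  CH(OH) → C:1 H:2 O:1
  CH2COOCH3 → C:3 H:5 O:2
Element totals:
  C: 12
  H: 24
  O: 3
Molecular formula: C12H24O3.
  M = 12(12.011) + 24(1.008) + 3(15.999)
    = 144.132 + 24.192 + 47.997 = 216.321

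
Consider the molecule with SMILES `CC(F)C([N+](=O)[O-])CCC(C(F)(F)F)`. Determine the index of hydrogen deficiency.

1

Atom tally by fragment:
  CH3 → C:1 H:3
  CH(F) → C:1 H:1 F:1
  CH(NO2) → C:1 H:1 N:1 O:2
  CH2 → C:1 H:2
  CH2 → C:1 H:2
  CH2CF3 → C:2 H:2 F:3
Element totals:
  C: 7
  H: 11
  F: 4
  N: 1
  O: 2
Molecular formula: C7H11F4NO2.
DoU = (2C + 2 + N − H − X) / 2 = (2·7 + 2 + 1 − 11 − 4) / 2 = 1.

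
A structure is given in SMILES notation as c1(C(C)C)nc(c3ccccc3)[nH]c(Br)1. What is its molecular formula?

C12H13BrN2

Atom tally by fragment:
  imidazole ring core → C:3 H:4 N:2
  (− 3 ring H displaced by substituents)
  + CH(CH3)2 → C:3 H:7
  + C6H5 → C:6 H:5
  + Br → Br:1
Element totals:
  C: 12
  H: 13
  Br: 1
  N: 2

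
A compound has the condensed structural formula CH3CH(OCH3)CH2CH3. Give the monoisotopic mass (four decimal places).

Atom tally by fragment:
  CH3 → C:1 H:3
  CH(OCH3) → C:2 H:4 O:1
  CH2 → C:1 H:2
  CH3 → C:1 H:3
Element totals:
  C: 5
  H: 12
  O: 1
Molecular formula: C5H12O.
  M = 5(12.0) + 12(1.007825) + 15.994915
    = 60.000000 + 12.093900 + 15.994915 = 88.088815

88.0888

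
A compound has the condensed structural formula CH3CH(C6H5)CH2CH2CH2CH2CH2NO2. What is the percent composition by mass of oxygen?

Element totals:
  C: 13
  H: 19
  N: 1
  O: 2
Molecular formula: C13H19NO2.
Molar mass = 221.300 g/mol.
Mass from O: 2 × 15.999 = 31.998 g/mol.
%O = 31.998 / 221.300 × 100 = 14.46%.

14.46%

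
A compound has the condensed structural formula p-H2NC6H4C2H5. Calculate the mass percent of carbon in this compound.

Atom tally by fragment:
  benzene ring core → C:6 H:6
  (− 2 ring H displaced by substituents)
  + NH2 → N:1 H:2
  + C2H5 → C:2 H:5
Element totals:
  C: 8
  H: 11
  N: 1
Molecular formula: C8H11N.
Molar mass = 121.183 g/mol.
Mass from C: 8 × 12.011 = 96.088 g/mol.
%C = 96.088 / 121.183 × 100 = 79.29%.

79.29%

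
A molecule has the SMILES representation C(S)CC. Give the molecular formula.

Atom tally by fragment:
  HSCH2 → C:1 H:3 S:1
  CH2 → C:1 H:2
  CH3 → C:1 H:3
Element totals:
  C: 3
  H: 8
  S: 1

C3H8S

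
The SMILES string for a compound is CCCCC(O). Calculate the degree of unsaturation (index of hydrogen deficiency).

0

Atom tally by fragment:
  CH3 → C:1 H:3
  CH2 → C:1 H:2
  CH2 → C:1 H:2
  CH2 → C:1 H:2
  CH2OH → C:1 H:3 O:1
Element totals:
  C: 5
  H: 12
  O: 1
Molecular formula: C5H12O.
DoU = (2C + 2 + N − H − X) / 2 = (2·5 + 2 + 0 − 12 − 0) / 2 = 0.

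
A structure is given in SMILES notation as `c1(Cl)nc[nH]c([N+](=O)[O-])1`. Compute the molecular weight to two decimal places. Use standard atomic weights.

147.52 g/mol

Atom tally by fragment:
  imidazole ring core → C:3 H:4 N:2
  (− 2 ring H displaced by substituents)
  + Cl → Cl:1
  + NO2 → N:1 O:2
Element totals:
  C: 3
  H: 2
  Cl: 1
  N: 3
  O: 2
Molecular formula: C3H2ClN3O2.
  M = 3(12.011) + 2(1.008) + 35.45 + 3(14.007) + 2(15.999)
    = 36.033 + 2.016 + 35.450 + 42.021 + 31.998 = 147.518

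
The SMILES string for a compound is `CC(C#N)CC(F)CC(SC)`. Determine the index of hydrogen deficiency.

2

Atom tally by fragment:
  CH3 → C:1 H:3
  CH(CN) → C:2 H:1 N:1
  CH2 → C:1 H:2
  CH(F) → C:1 H:1 F:1
  CH2 → C:1 H:2
  CH2SCH3 → C:2 H:5 S:1
Element totals:
  C: 8
  H: 14
  F: 1
  N: 1
  S: 1
Molecular formula: C8H14FNS.
DoU = (2C + 2 + N − H − X) / 2 = (2·8 + 2 + 1 − 14 − 1) / 2 = 2.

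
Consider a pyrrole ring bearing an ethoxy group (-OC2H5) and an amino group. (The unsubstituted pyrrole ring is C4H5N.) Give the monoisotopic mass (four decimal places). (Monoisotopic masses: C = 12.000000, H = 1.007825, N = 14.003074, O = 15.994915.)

Atom tally by fragment:
  pyrrole ring core → C:4 H:5 N:1
  (− 2 ring H displaced by substituents)
  + OC2H5 → C:2 H:5 O:1
  + NH2 → N:1 H:2
Element totals:
  C: 6
  H: 10
  N: 2
  O: 1
Molecular formula: C6H10N2O.
  M = 6(12.0) + 10(1.007825) + 2(14.003074) + 15.994915
    = 72.000000 + 10.078250 + 28.006148 + 15.994915 = 126.079313

126.0793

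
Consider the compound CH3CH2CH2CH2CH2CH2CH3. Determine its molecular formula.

Element totals:
  C: 7
  H: 16

C7H16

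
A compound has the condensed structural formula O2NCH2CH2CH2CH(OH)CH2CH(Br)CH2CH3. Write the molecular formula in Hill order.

C8H16BrNO3

Atom tally by fragment:
  O2NCH2 → C:1 H:2 N:1 O:2
  CH2 → C:1 H:2
  CH2 → C:1 H:2
  CH(OH) → C:1 H:2 O:1
  CH2 → C:1 H:2
  CH(Br) → C:1 H:1 Br:1
  CH2 → C:1 H:2
  CH3 → C:1 H:3
Element totals:
  C: 8
  H: 16
  Br: 1
  N: 1
  O: 3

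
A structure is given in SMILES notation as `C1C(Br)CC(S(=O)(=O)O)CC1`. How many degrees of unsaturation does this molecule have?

1

Atom tally by fragment:
  cyclohexane ring core → C:6 H:12
  (− 2 ring H displaced by substituents)
  + Br → Br:1
  + SO3H → S:1 O:3 H:1
Element totals:
  C: 6
  H: 11
  Br: 1
  O: 3
  S: 1
Molecular formula: C6H11BrO3S.
DoU = (2C + 2 + N − H − X) / 2 = (2·6 + 2 + 0 − 11 − 1) / 2 = 1.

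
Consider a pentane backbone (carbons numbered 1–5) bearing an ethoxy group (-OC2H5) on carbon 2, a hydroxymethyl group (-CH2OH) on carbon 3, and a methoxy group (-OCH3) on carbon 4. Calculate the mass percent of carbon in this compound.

Atom tally by fragment:
  CH3 → C:1 H:3
  CH(OC2H5) → C:3 H:6 O:1
  CH(CH2OH) → C:2 H:4 O:1
  CH(OCH3) → C:2 H:4 O:1
  CH3 → C:1 H:3
Element totals:
  C: 9
  H: 20
  O: 3
Molecular formula: C9H20O3.
Molar mass = 176.256 g/mol.
Mass from C: 9 × 12.011 = 108.099 g/mol.
%C = 108.099 / 176.256 × 100 = 61.33%.

61.33%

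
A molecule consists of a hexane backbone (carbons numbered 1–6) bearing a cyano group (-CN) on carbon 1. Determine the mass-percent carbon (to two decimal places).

Atom tally by fragment:
  NCCH2 → C:2 H:2 N:1
  CH2 → C:1 H:2
  CH2 → C:1 H:2
  CH2 → C:1 H:2
  CH2 → C:1 H:2
  CH3 → C:1 H:3
Element totals:
  C: 7
  H: 13
  N: 1
Molecular formula: C7H13N.
Molar mass = 111.188 g/mol.
Mass from C: 7 × 12.011 = 84.077 g/mol.
%C = 84.077 / 111.188 × 100 = 75.62%.

75.62%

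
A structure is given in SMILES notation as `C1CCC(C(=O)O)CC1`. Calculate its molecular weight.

128.17 g/mol

Atom tally by fragment:
  cyclohexane ring core → C:6 H:12
  (− 1 ring H displaced by substituents)
  + COOH → C:1 H:1 O:2
Element totals:
  C: 7
  H: 12
  O: 2
Molecular formula: C7H12O2.
  M = 7(12.011) + 12(1.008) + 2(15.999)
    = 84.077 + 12.096 + 31.998 = 128.171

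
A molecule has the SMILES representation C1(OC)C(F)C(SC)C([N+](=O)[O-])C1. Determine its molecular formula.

Atom tally by fragment:
  cyclopentane ring core → C:5 H:10
  (− 4 ring H displaced by substituents)
  + OCH3 → C:1 H:3 O:1
  + F → F:1
  + SCH3 → C:1 H:3 S:1
  + NO2 → N:1 O:2
Element totals:
  C: 7
  H: 12
  F: 1
  N: 1
  O: 3
  S: 1

C7H12FNO3S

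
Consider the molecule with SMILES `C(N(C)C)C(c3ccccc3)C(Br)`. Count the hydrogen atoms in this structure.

16

Atom tally by fragment:
  (CH3)2NCH2 → C:3 H:8 N:1
  CH(C6H5) → C:7 H:6
  CH2Br → C:1 H:2 Br:1
Element totals:
  C: 11
  H: 16
  Br: 1
  N: 1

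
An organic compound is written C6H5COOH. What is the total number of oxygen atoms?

Atom tally by fragment:
  benzene ring core → C:6 H:6
  (− 1 ring H displaced by substituents)
  + COOH → C:1 H:1 O:2
Element totals:
  C: 7
  H: 6
  O: 2

2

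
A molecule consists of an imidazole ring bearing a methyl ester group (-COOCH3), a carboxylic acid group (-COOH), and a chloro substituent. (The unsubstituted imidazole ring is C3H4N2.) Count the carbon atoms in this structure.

Atom tally by fragment:
  imidazole ring core → C:3 H:4 N:2
  (− 3 ring H displaced by substituents)
  + COOCH3 → C:2 H:3 O:2
  + COOH → C:1 H:1 O:2
  + Cl → Cl:1
Element totals:
  C: 6
  H: 5
  Cl: 1
  N: 2
  O: 4

6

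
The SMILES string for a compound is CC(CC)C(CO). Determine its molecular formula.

C6H14O

Atom tally by fragment:
  CH3 → C:1 H:3
  CH(C2H5) → C:3 H:6
  CH2CH2OH → C:2 H:5 O:1
Element totals:
  C: 6
  H: 14
  O: 1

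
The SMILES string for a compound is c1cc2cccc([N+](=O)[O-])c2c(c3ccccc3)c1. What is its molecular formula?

C16H11NO2

Atom tally by fragment:
  naphthalene ring system core → C:10 H:8
  (− 2 ring H displaced by substituents)
  + NO2 → N:1 O:2
  + C6H5 → C:6 H:5
Element totals:
  C: 16
  H: 11
  N: 1
  O: 2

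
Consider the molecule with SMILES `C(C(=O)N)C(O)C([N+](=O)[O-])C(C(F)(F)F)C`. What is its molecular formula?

C7H11F3N2O4

Atom tally by fragment:
  H2NOCCH2 → C:2 H:4 O:1 N:1
  CH(OH) → C:1 H:2 O:1
  CH(NO2) → C:1 H:1 N:1 O:2
  CH(CF3) → C:2 H:1 F:3
  CH3 → C:1 H:3
Element totals:
  C: 7
  H: 11
  F: 3
  N: 2
  O: 4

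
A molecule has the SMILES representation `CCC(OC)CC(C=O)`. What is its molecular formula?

Atom tally by fragment:
  CH3 → C:1 H:3
  CH2 → C:1 H:2
  CH(OCH3) → C:2 H:4 O:1
  CH2 → C:1 H:2
  CH2CHO → C:2 H:3 O:1
Element totals:
  C: 7
  H: 14
  O: 2

C7H14O2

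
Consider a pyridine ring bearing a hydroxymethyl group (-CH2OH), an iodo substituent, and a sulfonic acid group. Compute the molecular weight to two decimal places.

315.08 g/mol

Atom tally by fragment:
  pyridine ring core → C:5 H:5 N:1
  (− 3 ring H displaced by substituents)
  + CH2OH → C:1 H:3 O:1
  + I → I:1
  + SO3H → S:1 O:3 H:1
Element totals:
  C: 6
  H: 6
  I: 1
  N: 1
  O: 4
  S: 1
Molecular formula: C6H6INO4S.
  M = 6(12.011) + 6(1.008) + 126.904 + 14.007 + 4(15.999) + 32.06
    = 72.066 + 6.048 + 126.904 + 14.007 + 63.996 + 32.060 = 315.081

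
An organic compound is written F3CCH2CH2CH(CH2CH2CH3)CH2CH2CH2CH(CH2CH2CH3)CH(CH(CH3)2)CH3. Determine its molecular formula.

Atom tally by fragment:
  F3CCH2 → C:2 H:2 F:3
  CH2 → C:1 H:2
  CH(CH2CH2CH3) → C:4 H:8
  CH2 → C:1 H:2
  CH2 → C:1 H:2
  CH2 → C:1 H:2
  CH(CH2CH2CH3) → C:4 H:8
  CH(CH(CH3)2) → C:4 H:8
  CH3 → C:1 H:3
Element totals:
  C: 19
  H: 37
  F: 3

C19H37F3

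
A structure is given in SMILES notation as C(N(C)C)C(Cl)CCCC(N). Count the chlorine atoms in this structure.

Atom tally by fragment:
  (CH3)2NCH2 → C:3 H:8 N:1
  CH(Cl) → C:1 H:1 Cl:1
  CH2 → C:1 H:2
  CH2 → C:1 H:2
  CH2 → C:1 H:2
  CH2NH2 → C:1 H:4 N:1
Element totals:
  C: 8
  H: 19
  Cl: 1
  N: 2

1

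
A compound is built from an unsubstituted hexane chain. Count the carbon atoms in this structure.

Atom tally by fragment:
  CH3 → C:1 H:3
  CH2 → C:1 H:2
  CH2 → C:1 H:2
  CH2 → C:1 H:2
  CH2 → C:1 H:2
  CH3 → C:1 H:3
Element totals:
  C: 6
  H: 14

6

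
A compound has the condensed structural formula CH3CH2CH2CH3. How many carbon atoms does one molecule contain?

4

Element totals:
  C: 4
  H: 10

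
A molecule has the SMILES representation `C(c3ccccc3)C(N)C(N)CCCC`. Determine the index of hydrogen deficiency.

Atom tally by fragment:
  C6H5CH2 → C:7 H:7
  CH(NH2) → C:1 H:3 N:1
  CH(NH2) → C:1 H:3 N:1
  CH2 → C:1 H:2
  CH2 → C:1 H:2
  CH2 → C:1 H:2
  CH3 → C:1 H:3
Element totals:
  C: 13
  H: 22
  N: 2
Molecular formula: C13H22N2.
DoU = (2C + 2 + N − H − X) / 2 = (2·13 + 2 + 2 − 22 − 0) / 2 = 4.

4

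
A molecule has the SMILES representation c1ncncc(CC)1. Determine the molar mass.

108.14 g/mol

Atom tally by fragment:
  pyrimidine ring core → C:4 H:4 N:2
  (− 1 ring H displaced by substituents)
  + C2H5 → C:2 H:5
Element totals:
  C: 6
  H: 8
  N: 2
Molecular formula: C6H8N2.
  M = 6(12.011) + 8(1.008) + 2(14.007)
    = 72.066 + 8.064 + 28.014 = 108.144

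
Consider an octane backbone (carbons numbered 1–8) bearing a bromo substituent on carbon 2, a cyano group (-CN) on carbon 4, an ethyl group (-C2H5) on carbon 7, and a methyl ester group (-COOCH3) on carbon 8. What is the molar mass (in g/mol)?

304.23 g/mol

Atom tally by fragment:
  CH3 → C:1 H:3
  CH(Br) → C:1 H:1 Br:1
  CH2 → C:1 H:2
  CH(CN) → C:2 H:1 N:1
  CH2 → C:1 H:2
  CH2 → C:1 H:2
  CH(C2H5) → C:3 H:6
  CH2COOCH3 → C:3 H:5 O:2
Element totals:
  C: 13
  H: 22
  Br: 1
  N: 1
  O: 2
Molecular formula: C13H22BrNO2.
  M = 13(12.011) + 22(1.008) + 79.904 + 14.007 + 2(15.999)
    = 156.143 + 22.176 + 79.904 + 14.007 + 31.998 = 304.228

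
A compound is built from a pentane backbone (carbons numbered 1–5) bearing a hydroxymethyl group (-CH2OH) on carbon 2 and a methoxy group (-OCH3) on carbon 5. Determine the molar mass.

132.20 g/mol

Atom tally by fragment:
  CH3 → C:1 H:3
  CH(CH2OH) → C:2 H:4 O:1
  CH2 → C:1 H:2
  CH2 → C:1 H:2
  CH2OCH3 → C:2 H:5 O:1
Element totals:
  C: 7
  H: 16
  O: 2
Molecular formula: C7H16O2.
  M = 7(12.011) + 16(1.008) + 2(15.999)
    = 84.077 + 16.128 + 31.998 = 132.203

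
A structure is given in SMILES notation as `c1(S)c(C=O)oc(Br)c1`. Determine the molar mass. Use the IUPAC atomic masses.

Atom tally by fragment:
  furan ring core → C:4 H:4 O:1
  (− 3 ring H displaced by substituents)
  + SH → S:1 H:1
  + CHO → C:1 H:1 O:1
  + Br → Br:1
Element totals:
  C: 5
  H: 3
  Br: 1
  O: 2
  S: 1
Molecular formula: C5H3BrO2S.
  M = 5(12.011) + 3(1.008) + 79.904 + 2(15.999) + 32.06
    = 60.055 + 3.024 + 79.904 + 31.998 + 32.060 = 207.041

207.04 g/mol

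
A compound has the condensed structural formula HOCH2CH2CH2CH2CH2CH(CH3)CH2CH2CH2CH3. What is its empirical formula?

Atom tally by fragment:
  HOCH2 → C:1 H:3 O:1
  CH2 → C:1 H:2
  CH2 → C:1 H:2
  CH2 → C:1 H:2
  CH2 → C:1 H:2
  CH(CH3) → C:2 H:4
  CH2 → C:1 H:2
  CH2 → C:1 H:2
  CH2 → C:1 H:2
  CH3 → C:1 H:3
Element totals:
  C: 11
  H: 24
  O: 1
Molecular formula: C11H24O.
gcd of subscripts (11, 24, 1) = 1, so the empirical formula equals the molecular formula.

C11H24O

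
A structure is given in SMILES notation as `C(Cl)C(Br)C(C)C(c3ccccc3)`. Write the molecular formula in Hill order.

C11H14BrCl

Atom tally by fragment:
  ClCH2 → C:1 H:2 Cl:1
  CH(Br) → C:1 H:1 Br:1
  CH(CH3) → C:2 H:4
  CH2C6H5 → C:7 H:7
Element totals:
  C: 11
  H: 14
  Br: 1
  Cl: 1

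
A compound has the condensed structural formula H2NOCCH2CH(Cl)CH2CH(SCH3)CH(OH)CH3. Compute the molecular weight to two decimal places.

Element totals:
  C: 8
  H: 16
  Cl: 1
  N: 1
  O: 2
  S: 1
Molecular formula: C8H16ClNO2S.
  M = 8(12.011) + 16(1.008) + 35.45 + 14.007 + 2(15.999) + 32.06
    = 96.088 + 16.128 + 35.450 + 14.007 + 31.998 + 32.060 = 225.731

225.73 g/mol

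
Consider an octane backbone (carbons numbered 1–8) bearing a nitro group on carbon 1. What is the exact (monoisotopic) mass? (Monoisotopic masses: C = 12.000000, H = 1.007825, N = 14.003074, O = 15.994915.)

Atom tally by fragment:
  O2NCH2 → C:1 H:2 N:1 O:2
  CH2 → C:1 H:2
  CH2 → C:1 H:2
  CH2 → C:1 H:2
  CH2 → C:1 H:2
  CH2 → C:1 H:2
  CH2 → C:1 H:2
  CH3 → C:1 H:3
Element totals:
  C: 8
  H: 17
  N: 1
  O: 2
Molecular formula: C8H17NO2.
  M = 8(12.0) + 17(1.007825) + 14.003074 + 2(15.994915)
    = 96.000000 + 17.133025 + 14.003074 + 31.989830 = 159.125929

159.1259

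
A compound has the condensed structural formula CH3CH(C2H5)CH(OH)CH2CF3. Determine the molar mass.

170.17 g/mol

Atom tally by fragment:
  CH3 → C:1 H:3
  CH(C2H5) → C:3 H:6
  CH(OH) → C:1 H:2 O:1
  CH2CF3 → C:2 H:2 F:3
Element totals:
  C: 7
  H: 13
  F: 3
  O: 1
Molecular formula: C7H13F3O.
  M = 7(12.011) + 13(1.008) + 3(18.998) + 15.999
    = 84.077 + 13.104 + 56.994 + 15.999 = 170.174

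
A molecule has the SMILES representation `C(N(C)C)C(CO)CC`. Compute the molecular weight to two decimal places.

131.22 g/mol

Atom tally by fragment:
  (CH3)2NCH2 → C:3 H:8 N:1
  CH(CH2OH) → C:2 H:4 O:1
  CH2 → C:1 H:2
  CH3 → C:1 H:3
Element totals:
  C: 7
  H: 17
  N: 1
  O: 1
Molecular formula: C7H17NO.
  M = 7(12.011) + 17(1.008) + 14.007 + 15.999
    = 84.077 + 17.136 + 14.007 + 15.999 = 131.219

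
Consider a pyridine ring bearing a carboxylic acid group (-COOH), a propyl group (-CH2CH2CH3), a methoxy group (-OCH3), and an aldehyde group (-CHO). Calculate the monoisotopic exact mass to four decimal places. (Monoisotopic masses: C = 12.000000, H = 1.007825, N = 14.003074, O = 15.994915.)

Atom tally by fragment:
  pyridine ring core → C:5 H:5 N:1
  (− 4 ring H displaced by substituents)
  + COOH → C:1 H:1 O:2
  + CH2CH2CH3 → C:3 H:7
  + OCH3 → C:1 H:3 O:1
  + CHO → C:1 H:1 O:1
Element totals:
  C: 11
  H: 13
  N: 1
  O: 4
Molecular formula: C11H13NO4.
  M = 11(12.0) + 13(1.007825) + 14.003074 + 4(15.994915)
    = 132.000000 + 13.101725 + 14.003074 + 63.979660 = 223.084459

223.0845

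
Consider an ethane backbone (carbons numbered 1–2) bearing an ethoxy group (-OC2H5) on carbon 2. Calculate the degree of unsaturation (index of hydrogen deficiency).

Atom tally by fragment:
  CH3 → C:1 H:3
  CH2OC2H5 → C:3 H:7 O:1
Element totals:
  C: 4
  H: 10
  O: 1
Molecular formula: C4H10O.
DoU = (2C + 2 + N − H − X) / 2 = (2·4 + 2 + 0 − 10 − 0) / 2 = 0.

0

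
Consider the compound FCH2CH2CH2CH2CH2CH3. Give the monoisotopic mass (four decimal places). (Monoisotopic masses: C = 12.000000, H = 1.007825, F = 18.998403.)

104.1001

Atom tally by fragment:
  FCH2 → C:1 H:2 F:1
  CH2 → C:1 H:2
  CH2 → C:1 H:2
  CH2 → C:1 H:2
  CH2 → C:1 H:2
  CH3 → C:1 H:3
Element totals:
  C: 6
  H: 13
  F: 1
Molecular formula: C6H13F.
  M = 6(12.0) + 13(1.007825) + 18.998403
    = 72.000000 + 13.101725 + 18.998403 = 104.100128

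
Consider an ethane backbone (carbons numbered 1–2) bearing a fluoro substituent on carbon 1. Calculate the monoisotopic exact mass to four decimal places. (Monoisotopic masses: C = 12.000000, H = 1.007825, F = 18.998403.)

48.0375

Atom tally by fragment:
  FCH2 → C:1 H:2 F:1
  CH3 → C:1 H:3
Element totals:
  C: 2
  H: 5
  F: 1
Molecular formula: C2H5F.
  M = 2(12.0) + 5(1.007825) + 18.998403
    = 24.000000 + 5.039125 + 18.998403 = 48.037528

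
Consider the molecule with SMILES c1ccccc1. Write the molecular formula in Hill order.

C6H6

Atom tally by fragment:
  benzene ring core → C:6 H:6
Element totals:
  C: 6
  H: 6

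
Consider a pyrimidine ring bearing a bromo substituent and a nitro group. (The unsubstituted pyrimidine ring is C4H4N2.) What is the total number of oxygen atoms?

2

Atom tally by fragment:
  pyrimidine ring core → C:4 H:4 N:2
  (− 2 ring H displaced by substituents)
  + Br → Br:1
  + NO2 → N:1 O:2
Element totals:
  C: 4
  H: 2
  Br: 1
  N: 3
  O: 2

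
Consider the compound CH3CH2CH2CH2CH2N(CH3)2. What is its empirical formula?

Element totals:
  C: 7
  H: 17
  N: 1
Molecular formula: C7H17N.
gcd of subscripts (7, 17, 1) = 1, so the empirical formula equals the molecular formula.

C7H17N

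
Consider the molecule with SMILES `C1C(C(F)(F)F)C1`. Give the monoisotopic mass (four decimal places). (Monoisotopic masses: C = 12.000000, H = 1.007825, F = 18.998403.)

Atom tally by fragment:
  cyclopropane ring core → C:3 H:6
  (− 1 ring H displaced by substituents)
  + CF3 → C:1 F:3
Element totals:
  C: 4
  H: 5
  F: 3
Molecular formula: C4H5F3.
  M = 4(12.0) + 5(1.007825) + 3(18.998403)
    = 48.000000 + 5.039125 + 56.995209 = 110.034334

110.0343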